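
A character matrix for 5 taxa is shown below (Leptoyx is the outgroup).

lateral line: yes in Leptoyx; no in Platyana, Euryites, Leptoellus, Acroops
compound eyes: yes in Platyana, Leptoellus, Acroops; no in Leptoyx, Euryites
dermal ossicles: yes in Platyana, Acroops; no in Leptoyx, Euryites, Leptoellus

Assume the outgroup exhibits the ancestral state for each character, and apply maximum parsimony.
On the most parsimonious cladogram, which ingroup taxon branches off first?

Character polarity is set by the outgroup: the derived state is whichever differs from the outgroup's state, so for lateral line the derived state is 'no', and for the remaining characters it is 'yes'.
All ingroup taxa share the derived state 'no' for lateral line; it defines the ingroup but does not resolve relationships within it.
compound eyes (derived state 'yes') is shared by Acroops, Leptoellus, and Platyana — a synapomorphy uniting that clade.
dermal ossicles (derived state 'yes') is shared by Acroops and Platyana — a synapomorphy uniting that clade.
Most parsimonious ingroup topology: (((Platyana,Acroops),Leptoellus),Euryites).
Euryites is sister to the clade containing all other ingroup taxa, so it is the earliest-diverging (most basal) ingroup lineage.

Euryites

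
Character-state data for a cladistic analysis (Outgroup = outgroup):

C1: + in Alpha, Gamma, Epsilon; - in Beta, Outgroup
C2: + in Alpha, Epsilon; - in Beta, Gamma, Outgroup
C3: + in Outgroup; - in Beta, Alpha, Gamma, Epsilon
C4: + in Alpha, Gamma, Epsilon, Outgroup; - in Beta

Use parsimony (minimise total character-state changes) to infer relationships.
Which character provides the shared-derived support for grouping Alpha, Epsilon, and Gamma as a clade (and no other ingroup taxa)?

C1

Character polarity is set by the outgroup: the derived state is whichever differs from the outgroup's state, so for C3, C4 the derived state is '-', and for the remaining characters it is '+'.
C1 (derived state '+') is shared by Alpha, Epsilon, and Gamma — a synapomorphy uniting that clade.
Only Alpha and Epsilon show the derived state '+' for C2, supporting them as a clade.
All ingroup taxa share the derived state '-' for C3; it defines the ingroup but does not resolve relationships within it.
C4 (derived state '-') is unique to Beta (autapomorphy; uninformative for grouping).
Most parsimonious ingroup topology: (Beta,((Epsilon,Alpha),Gamma)).
The clade {Alpha, Epsilon, Gamma} is supported by C1: its derived state '+' occurs in exactly those taxa and in no other taxon (including the outgroup).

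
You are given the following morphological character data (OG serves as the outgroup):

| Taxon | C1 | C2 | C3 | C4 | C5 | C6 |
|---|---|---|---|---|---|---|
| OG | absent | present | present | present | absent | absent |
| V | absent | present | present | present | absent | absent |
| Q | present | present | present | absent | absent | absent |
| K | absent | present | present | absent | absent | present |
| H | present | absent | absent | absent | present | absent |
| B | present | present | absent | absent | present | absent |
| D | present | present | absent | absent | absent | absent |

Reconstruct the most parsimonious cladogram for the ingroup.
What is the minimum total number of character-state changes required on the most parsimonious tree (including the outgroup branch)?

6

Character polarity is set by the outgroup: the derived state is whichever differs from the outgroup's state, so for C2, C3, C4 the derived state is 'absent', and for the remaining characters it is 'present'.
C1: derived state 'present' in B, D, H, and Q only — synapomorphy for {B, D, H, Q}.
C2: derived state 'absent' in H only — an autapomorphy, so it tells us nothing about relationships among taxa.
Only B, D, and H show the derived state 'absent' for C3, supporting them as a clade.
C4 (derived state 'absent') is shared by B, D, H, K, and Q — a synapomorphy uniting that clade.
Only B and H show the derived state 'present' for C5, supporting them as a clade.
C6: derived state 'present' in K only — an autapomorphy, so it tells us nothing about relationships among taxa.
Most parsimonious ingroup topology: (V,((Q,((H,B),D)),K)).
Changes per character on this tree: C1: 1; C2: 1; C3: 1; C4: 1; C5: 1; C6: 1.
Total = 6.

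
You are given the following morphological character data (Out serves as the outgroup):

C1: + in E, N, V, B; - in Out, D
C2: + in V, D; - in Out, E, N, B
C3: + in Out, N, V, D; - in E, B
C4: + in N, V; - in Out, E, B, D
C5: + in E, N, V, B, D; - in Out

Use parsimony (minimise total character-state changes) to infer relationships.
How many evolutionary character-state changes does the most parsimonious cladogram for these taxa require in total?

Character polarity is set by the outgroup: the derived state is whichever differs from the outgroup's state, so for C3 the derived state is '-', and for the remaining characters it is '+'.
Only B, E, N, and V show the derived state '+' for C1, supporting them as a clade.
C2 groups D and V, which is incompatible with the clades supported by the remaining characters; treating it as convergent (homoplasy) costs fewer steps than any alternative tree.
C3: derived state '-' in B and E only — synapomorphy for {B, E}.
C4: derived state '+' in N and V only — synapomorphy for {N, V}.
All ingroup taxa share the derived state '+' for C5; it defines the ingroup but does not resolve relationships within it.
Most parsimonious ingroup topology: (((E,B),(N,V)),D).
Changes per character on this tree: C1: 1; C2: 2; C3: 1; C4: 1; C5: 1.
Total = 6.

6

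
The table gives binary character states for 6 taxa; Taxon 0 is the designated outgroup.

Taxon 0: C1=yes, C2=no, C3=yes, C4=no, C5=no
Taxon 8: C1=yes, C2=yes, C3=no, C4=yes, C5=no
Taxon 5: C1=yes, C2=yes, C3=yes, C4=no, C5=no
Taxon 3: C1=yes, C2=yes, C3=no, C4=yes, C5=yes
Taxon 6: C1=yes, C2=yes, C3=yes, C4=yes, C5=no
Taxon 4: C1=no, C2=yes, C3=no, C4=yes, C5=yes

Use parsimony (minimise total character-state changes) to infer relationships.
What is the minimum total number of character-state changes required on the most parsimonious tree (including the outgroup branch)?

5

Character polarity is set by the outgroup: the derived state is whichever differs from the outgroup's state, so for C1, C3 the derived state is 'no', and for the remaining characters it is 'yes'.
C1: derived state 'no' in Taxon 4 only — an autapomorphy, so it tells us nothing about relationships among taxa.
All ingroup taxa share the derived state 'yes' for C2; it defines the ingroup but does not resolve relationships within it.
Only Taxon 3, Taxon 4, and Taxon 8 show the derived state 'no' for C3, supporting them as a clade.
C4: derived state 'yes' in Taxon 3, Taxon 4, Taxon 6, and Taxon 8 only — synapomorphy for {Taxon 3, Taxon 4, Taxon 6, Taxon 8}.
C5: derived state 'yes' in Taxon 3 and Taxon 4 only — synapomorphy for {Taxon 3, Taxon 4}.
Most parsimonious ingroup topology: (((Taxon 8,(Taxon 3,Taxon 4)),Taxon 6),Taxon 5).
Changes per character on this tree: C1: 1; C2: 1; C3: 1; C4: 1; C5: 1.
Total = 5.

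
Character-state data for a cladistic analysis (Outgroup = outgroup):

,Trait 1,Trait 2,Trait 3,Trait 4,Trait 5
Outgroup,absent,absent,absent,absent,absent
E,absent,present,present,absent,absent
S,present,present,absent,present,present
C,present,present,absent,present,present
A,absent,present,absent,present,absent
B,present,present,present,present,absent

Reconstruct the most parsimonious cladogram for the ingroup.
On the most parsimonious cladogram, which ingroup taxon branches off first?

The outgroup has state 'absent' for every character, so 'present' is the derived state throughout.
Only B, C, and S show the derived state 'present' for Trait 1, supporting them as a clade.
Trait 2 (derived state 'present') is shared by all ingroup taxa — unites the whole ingroup.
Trait 3 (state 'present') occurs in B and E but conflicts with the nesting implied by the other characters — most parsimoniously interpreted as homoplasy.
Only A, B, C, and S show the derived state 'present' for Trait 4, supporting them as a clade.
Trait 5: derived state 'present' in C and S only — synapomorphy for {C, S}.
Most parsimonious ingroup topology: (E,(((S,C),B),A)).
E is sister to the clade containing all other ingroup taxa, so it is the earliest-diverging (most basal) ingroup lineage.

E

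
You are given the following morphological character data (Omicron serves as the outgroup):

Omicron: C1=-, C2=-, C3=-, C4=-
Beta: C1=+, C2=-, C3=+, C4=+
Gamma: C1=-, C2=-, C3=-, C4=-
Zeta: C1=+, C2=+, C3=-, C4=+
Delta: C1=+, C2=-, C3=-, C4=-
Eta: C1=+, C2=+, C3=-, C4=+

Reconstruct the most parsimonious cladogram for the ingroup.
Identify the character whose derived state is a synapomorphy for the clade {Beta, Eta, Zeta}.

The outgroup has state '-' for every character, so '+' is the derived state throughout.
Only Beta, Delta, Eta, and Zeta show the derived state '+' for C1, supporting them as a clade.
C2: derived state '+' in Eta and Zeta only — synapomorphy for {Eta, Zeta}.
C3 (derived state '+') is unique to Beta (autapomorphy; uninformative for grouping).
C4: derived state '+' in Beta, Eta, and Zeta only — synapomorphy for {Beta, Eta, Zeta}.
Most parsimonious ingroup topology: (((Beta,(Zeta,Eta)),Delta),Gamma).
The clade {Beta, Eta, Zeta} is supported by C4: its derived state '+' occurs in exactly those taxa and in no other taxon (including the outgroup).

C4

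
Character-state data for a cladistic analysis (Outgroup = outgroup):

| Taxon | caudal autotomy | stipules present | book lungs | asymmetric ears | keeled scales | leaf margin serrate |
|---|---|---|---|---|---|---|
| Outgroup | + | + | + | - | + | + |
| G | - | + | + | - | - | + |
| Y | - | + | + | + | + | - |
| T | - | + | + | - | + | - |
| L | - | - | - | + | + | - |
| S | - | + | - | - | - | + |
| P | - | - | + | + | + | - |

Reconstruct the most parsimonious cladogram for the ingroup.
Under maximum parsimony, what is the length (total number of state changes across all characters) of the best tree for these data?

7

Character polarity is set by the outgroup: the derived state is whichever differs from the outgroup's state, so for caudal autotomy, stipules present, book lungs, keeled scales, leaf margin serrate the derived state is '-', and for the remaining characters it is '+'.
caudal autotomy (derived state '-') is shared by all ingroup taxa — unites the whole ingroup.
Only L and P show the derived state '-' for stipules present, supporting them as a clade.
book lungs (state '-') occurs in L and S but conflicts with the nesting implied by the other characters — most parsimoniously interpreted as homoplasy.
Only L, P, and Y show the derived state '+' for asymmetric ears, supporting them as a clade.
Only G and S show the derived state '-' for keeled scales, supporting them as a clade.
Only L, P, T, and Y show the derived state '-' for leaf margin serrate, supporting them as a clade.
Most parsimonious ingroup topology: ((G,S),((Y,(L,P)),T)).
Changes per character on this tree: caudal autotomy: 1; stipules present: 1; book lungs: 2; asymmetric ears: 1; keeled scales: 1; leaf margin serrate: 1.
Total = 7.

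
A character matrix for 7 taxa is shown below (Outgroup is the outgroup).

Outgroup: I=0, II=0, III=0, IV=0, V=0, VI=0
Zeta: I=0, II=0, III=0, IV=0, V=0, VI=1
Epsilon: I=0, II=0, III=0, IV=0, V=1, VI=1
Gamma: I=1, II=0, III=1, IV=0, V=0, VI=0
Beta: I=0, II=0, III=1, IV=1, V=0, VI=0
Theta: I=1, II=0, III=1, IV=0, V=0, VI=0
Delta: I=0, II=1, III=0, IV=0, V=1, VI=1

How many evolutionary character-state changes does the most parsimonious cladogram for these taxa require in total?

6

The outgroup has state '0' for every character, so '1' is the derived state throughout.
I (derived state '1') is shared by Gamma and Theta — a synapomorphy uniting that clade.
II (derived state '1') is unique to Delta (autapomorphy; uninformative for grouping).
III: derived state '1' in Beta, Gamma, and Theta only — synapomorphy for {Beta, Gamma, Theta}.
IV: derived state '1' in Beta only — an autapomorphy, so it tells us nothing about relationships among taxa.
Only Delta and Epsilon show the derived state '1' for V, supporting them as a clade.
Only Delta, Epsilon, and Zeta show the derived state '1' for VI, supporting them as a clade.
Most parsimonious ingroup topology: ((Zeta,(Epsilon,Delta)),((Gamma,Theta),Beta)).
Changes per character on this tree: I: 1; II: 1; III: 1; IV: 1; V: 1; VI: 1.
Total = 6.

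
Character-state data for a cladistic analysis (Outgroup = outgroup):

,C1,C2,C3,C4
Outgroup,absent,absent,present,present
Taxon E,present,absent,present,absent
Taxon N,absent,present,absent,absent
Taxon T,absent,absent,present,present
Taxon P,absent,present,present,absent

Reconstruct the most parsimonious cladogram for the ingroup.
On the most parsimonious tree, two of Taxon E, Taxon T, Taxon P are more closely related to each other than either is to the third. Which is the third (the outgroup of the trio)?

Character polarity is set by the outgroup: the derived state is whichever differs from the outgroup's state, so for C3, C4 the derived state is 'absent', and for the remaining characters it is 'present'.
C1 (derived state 'present') is unique to Taxon E (autapomorphy; uninformative for grouping).
C2: derived state 'present' in Taxon N and Taxon P only — synapomorphy for {Taxon N, Taxon P}.
C3 (derived state 'absent') is unique to Taxon N (autapomorphy; uninformative for grouping).
Only Taxon E, Taxon N, and Taxon P show the derived state 'absent' for C4, supporting them as a clade.
Most parsimonious ingroup topology: ((Taxon E,(Taxon N,Taxon P)),Taxon T).
Taxon P and Taxon E share a more recent common ancestor with each other than either does with Taxon T, so Taxon T is the least closely related of the three.

Taxon T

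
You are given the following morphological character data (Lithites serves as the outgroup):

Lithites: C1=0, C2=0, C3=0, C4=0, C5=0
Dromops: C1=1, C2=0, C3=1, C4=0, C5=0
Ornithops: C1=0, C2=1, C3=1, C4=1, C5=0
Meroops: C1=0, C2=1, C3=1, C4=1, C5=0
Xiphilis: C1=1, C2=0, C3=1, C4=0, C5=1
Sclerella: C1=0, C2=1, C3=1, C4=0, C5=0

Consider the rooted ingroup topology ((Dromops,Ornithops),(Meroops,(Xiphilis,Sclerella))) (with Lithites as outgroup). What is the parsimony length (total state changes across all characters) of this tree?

9

Map each character onto ((Dromops,Ornithops),(Meroops,(Xiphilis,Sclerella))) (rooted by Lithites) and count the minimum state changes it requires (Fitch parsimony):
C1: 2; C2: 3; C3: 1; C4: 2; C5: 1.
Total tree length = 9.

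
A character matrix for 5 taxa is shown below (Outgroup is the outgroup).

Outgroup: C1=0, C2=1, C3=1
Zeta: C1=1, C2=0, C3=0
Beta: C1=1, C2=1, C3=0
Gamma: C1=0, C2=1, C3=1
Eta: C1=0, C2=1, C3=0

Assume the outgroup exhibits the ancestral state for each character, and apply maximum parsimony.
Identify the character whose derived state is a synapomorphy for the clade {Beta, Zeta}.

Character polarity is set by the outgroup: the derived state is whichever differs from the outgroup's state, so for C2, C3 the derived state is '0', and for the remaining characters it is '1'.
C1 (derived state '1') is shared by Beta and Zeta — a synapomorphy uniting that clade.
C2 (derived state '0') is unique to Zeta (autapomorphy; uninformative for grouping).
Only Beta, Eta, and Zeta show the derived state '0' for C3, supporting them as a clade.
Most parsimonious ingroup topology: (((Zeta,Beta),Eta),Gamma).
The clade {Beta, Zeta} is supported by C1: its derived state '1' occurs in exactly those taxa and in no other taxon (including the outgroup).

C1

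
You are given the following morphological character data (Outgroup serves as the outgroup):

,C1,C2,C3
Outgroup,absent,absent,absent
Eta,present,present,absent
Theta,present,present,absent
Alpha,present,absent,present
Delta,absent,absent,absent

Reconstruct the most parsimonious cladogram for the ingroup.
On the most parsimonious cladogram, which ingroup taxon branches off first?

Delta

The outgroup has state 'absent' for every character, so 'present' is the derived state throughout.
C1 (derived state 'present') is shared by Alpha, Eta, and Theta — a synapomorphy uniting that clade.
C2 (derived state 'present') is shared by Eta and Theta — a synapomorphy uniting that clade.
C3: derived state 'present' in Alpha only — an autapomorphy, so it tells us nothing about relationships among taxa.
Most parsimonious ingroup topology: (((Eta,Theta),Alpha),Delta).
Delta is sister to the clade containing all other ingroup taxa, so it is the earliest-diverging (most basal) ingroup lineage.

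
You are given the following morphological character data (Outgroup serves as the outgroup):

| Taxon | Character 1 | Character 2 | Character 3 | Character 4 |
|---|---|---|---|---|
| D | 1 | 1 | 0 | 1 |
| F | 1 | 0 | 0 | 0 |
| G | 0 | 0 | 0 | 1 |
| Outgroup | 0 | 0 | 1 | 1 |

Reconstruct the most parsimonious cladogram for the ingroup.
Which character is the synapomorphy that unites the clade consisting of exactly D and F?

Character polarity is set by the outgroup: the derived state is whichever differs from the outgroup's state, so for Character 3, Character 4 the derived state is '0', and for the remaining characters it is '1'.
Only D and F show the derived state '1' for Character 1, supporting them as a clade.
Character 2: derived state '1' in D only — an autapomorphy, so it tells us nothing about relationships among taxa.
All ingroup taxa share the derived state '0' for Character 3; it defines the ingroup but does not resolve relationships within it.
Character 4 (derived state '0') is unique to F (autapomorphy; uninformative for grouping).
Most parsimonious ingroup topology: ((F,D),G).
The clade {D, F} is supported by Character 1: its derived state '1' occurs in exactly those taxa and in no other taxon (including the outgroup).

Character 1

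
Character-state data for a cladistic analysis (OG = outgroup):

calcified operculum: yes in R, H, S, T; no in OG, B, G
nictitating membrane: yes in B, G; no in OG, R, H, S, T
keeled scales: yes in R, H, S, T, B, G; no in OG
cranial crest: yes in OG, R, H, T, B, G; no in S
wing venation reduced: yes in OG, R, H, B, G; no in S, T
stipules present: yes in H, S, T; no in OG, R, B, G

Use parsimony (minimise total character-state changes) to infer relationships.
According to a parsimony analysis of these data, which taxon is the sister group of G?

Character polarity is set by the outgroup: the derived state is whichever differs from the outgroup's state, so for cranial crest, wing venation reduced the derived state is 'no', and for the remaining characters it is 'yes'.
Only H, R, S, and T show the derived state 'yes' for calcified operculum, supporting them as a clade.
Only B and G show the derived state 'yes' for nictitating membrane, supporting them as a clade.
keeled scales (derived state 'yes') is shared by all ingroup taxa — unites the whole ingroup.
cranial crest (derived state 'no') is unique to S (autapomorphy; uninformative for grouping).
wing venation reduced: derived state 'no' in S and T only — synapomorphy for {S, T}.
stipules present (derived state 'yes') is shared by H, S, and T — a synapomorphy uniting that clade.
Most parsimonious ingroup topology: ((R,(H,(S,T))),(B,G)).
G and B form a cherry on this tree, so they are sister taxa.

B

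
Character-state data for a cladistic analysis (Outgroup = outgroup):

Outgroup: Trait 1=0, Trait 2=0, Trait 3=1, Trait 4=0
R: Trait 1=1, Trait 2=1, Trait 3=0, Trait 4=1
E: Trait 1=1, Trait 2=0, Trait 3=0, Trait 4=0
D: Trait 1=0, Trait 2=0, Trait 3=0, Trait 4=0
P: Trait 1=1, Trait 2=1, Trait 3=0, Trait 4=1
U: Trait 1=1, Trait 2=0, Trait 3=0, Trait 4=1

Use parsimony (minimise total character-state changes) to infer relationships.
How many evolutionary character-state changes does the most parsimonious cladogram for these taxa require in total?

4

Character polarity is set by the outgroup: the derived state is whichever differs from the outgroup's state, so for Trait 3 the derived state is '0', and for the remaining characters it is '1'.
Only E, P, R, and U show the derived state '1' for Trait 1, supporting them as a clade.
Trait 2: derived state '1' in P and R only — synapomorphy for {P, R}.
Trait 3 (derived state '0') is shared by all ingroup taxa — unites the whole ingroup.
Trait 4: derived state '1' in P, R, and U only — synapomorphy for {P, R, U}.
Most parsimonious ingroup topology: ((((R,P),U),E),D).
Changes per character on this tree: Trait 1: 1; Trait 2: 1; Trait 3: 1; Trait 4: 1.
Total = 4.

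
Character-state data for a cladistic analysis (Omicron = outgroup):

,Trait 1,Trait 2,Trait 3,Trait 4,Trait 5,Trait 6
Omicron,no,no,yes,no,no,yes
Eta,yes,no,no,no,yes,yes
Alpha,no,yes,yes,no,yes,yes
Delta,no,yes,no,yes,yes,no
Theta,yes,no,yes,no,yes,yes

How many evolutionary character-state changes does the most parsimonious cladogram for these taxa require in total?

Character polarity is set by the outgroup: the derived state is whichever differs from the outgroup's state, so for Trait 3, Trait 6 the derived state is 'no', and for the remaining characters it is 'yes'.
Only Eta and Theta show the derived state 'yes' for Trait 1, supporting them as a clade.
Trait 2 (derived state 'yes') is shared by Alpha and Delta — a synapomorphy uniting that clade.
Trait 3 (state 'no') occurs in Delta and Eta but conflicts with the nesting implied by the other characters — most parsimoniously interpreted as homoplasy.
Trait 4: derived state 'yes' in Delta only — an autapomorphy, so it tells us nothing about relationships among taxa.
Trait 5 (derived state 'yes') is shared by all ingroup taxa — unites the whole ingroup.
Trait 6: derived state 'no' in Delta only — an autapomorphy, so it tells us nothing about relationships among taxa.
Most parsimonious ingroup topology: ((Eta,Theta),(Alpha,Delta)).
Changes per character on this tree: Trait 1: 1; Trait 2: 1; Trait 3: 2; Trait 4: 1; Trait 5: 1; Trait 6: 1.
Total = 7.

7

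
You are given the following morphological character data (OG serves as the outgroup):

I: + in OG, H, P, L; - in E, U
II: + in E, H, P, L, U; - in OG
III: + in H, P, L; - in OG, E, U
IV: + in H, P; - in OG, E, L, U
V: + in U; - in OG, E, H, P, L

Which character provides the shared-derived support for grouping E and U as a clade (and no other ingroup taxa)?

Character polarity is set by the outgroup: the derived state is whichever differs from the outgroup's state, so for I the derived state is '-', and for the remaining characters it is '+'.
Only E and U show the derived state '-' for I, supporting them as a clade.
II (derived state '+') is shared by all ingroup taxa — unites the whole ingroup.
III (derived state '+') is shared by H, L, and P — a synapomorphy uniting that clade.
Only H and P show the derived state '+' for IV, supporting them as a clade.
V (derived state '+') is unique to U (autapomorphy; uninformative for grouping).
Most parsimonious ingroup topology: ((E,U),((H,P),L)).
The clade {E, U} is supported by I: its derived state '-' occurs in exactly those taxa and in no other taxon (including the outgroup).

I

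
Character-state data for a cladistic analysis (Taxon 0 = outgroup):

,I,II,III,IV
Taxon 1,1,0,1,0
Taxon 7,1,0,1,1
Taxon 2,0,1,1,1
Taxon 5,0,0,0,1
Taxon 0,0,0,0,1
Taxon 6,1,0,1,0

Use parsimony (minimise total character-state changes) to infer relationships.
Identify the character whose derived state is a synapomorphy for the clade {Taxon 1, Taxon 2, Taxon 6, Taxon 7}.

Character polarity is set by the outgroup: the derived state is whichever differs from the outgroup's state, so for IV the derived state is '0', and for the remaining characters it is '1'.
Only Taxon 1, Taxon 6, and Taxon 7 show the derived state '1' for I, supporting them as a clade.
II (derived state '1') is unique to Taxon 2 (autapomorphy; uninformative for grouping).
III (derived state '1') is shared by Taxon 1, Taxon 2, Taxon 6, and Taxon 7 — a synapomorphy uniting that clade.
Only Taxon 1 and Taxon 6 show the derived state '0' for IV, supporting them as a clade.
Most parsimonious ingroup topology: ((Taxon 2,(Taxon 7,(Taxon 6,Taxon 1))),Taxon 5).
The clade {Taxon 1, Taxon 2, Taxon 6, Taxon 7} is supported by III: its derived state '1' occurs in exactly those taxa and in no other taxon (including the outgroup).

III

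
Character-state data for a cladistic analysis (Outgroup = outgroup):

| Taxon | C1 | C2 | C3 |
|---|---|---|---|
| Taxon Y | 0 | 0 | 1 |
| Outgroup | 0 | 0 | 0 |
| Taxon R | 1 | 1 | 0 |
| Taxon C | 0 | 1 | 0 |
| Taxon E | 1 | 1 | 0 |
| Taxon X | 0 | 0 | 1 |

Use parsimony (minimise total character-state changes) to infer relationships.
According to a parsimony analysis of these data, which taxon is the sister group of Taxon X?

The outgroup has state '0' for every character, so '1' is the derived state throughout.
Only Taxon E and Taxon R show the derived state '1' for C1, supporting them as a clade.
C2 (derived state '1') is shared by Taxon C, Taxon E, and Taxon R — a synapomorphy uniting that clade.
Only Taxon X and Taxon Y show the derived state '1' for C3, supporting them as a clade.
Most parsimonious ingroup topology: ((Taxon Y,Taxon X),((Taxon E,Taxon R),Taxon C)).
Taxon X and Taxon Y form a cherry on this tree, so they are sister taxa.

Taxon Y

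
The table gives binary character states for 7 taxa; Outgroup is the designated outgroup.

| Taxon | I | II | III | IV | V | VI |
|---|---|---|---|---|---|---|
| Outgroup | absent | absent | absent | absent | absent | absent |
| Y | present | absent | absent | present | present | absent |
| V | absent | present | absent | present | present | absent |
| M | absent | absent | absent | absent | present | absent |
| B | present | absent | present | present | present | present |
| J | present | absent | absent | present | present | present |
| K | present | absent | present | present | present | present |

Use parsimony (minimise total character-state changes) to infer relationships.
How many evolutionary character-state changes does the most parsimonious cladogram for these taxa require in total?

6

The outgroup has state 'absent' for every character, so 'present' is the derived state throughout.
I (derived state 'present') is shared by B, J, K, and Y — a synapomorphy uniting that clade.
II: derived state 'present' in V only — an autapomorphy, so it tells us nothing about relationships among taxa.
Only B and K show the derived state 'present' for III, supporting them as a clade.
IV (derived state 'present') is shared by B, J, K, V, and Y — a synapomorphy uniting that clade.
V (derived state 'present') is shared by all ingroup taxa — unites the whole ingroup.
VI: derived state 'present' in B, J, and K only — synapomorphy for {B, J, K}.
Most parsimonious ingroup topology: (((Y,((B,K),J)),V),M).
Changes per character on this tree: I: 1; II: 1; III: 1; IV: 1; V: 1; VI: 1.
Total = 6.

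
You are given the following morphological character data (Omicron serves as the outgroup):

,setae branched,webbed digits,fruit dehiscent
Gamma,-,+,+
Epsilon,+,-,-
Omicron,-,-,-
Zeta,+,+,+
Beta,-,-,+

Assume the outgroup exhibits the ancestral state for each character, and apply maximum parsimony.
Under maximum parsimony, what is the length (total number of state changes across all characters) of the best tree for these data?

The outgroup has state '-' for every character, so '+' is the derived state throughout.
setae branched groups Epsilon and Zeta, which is incompatible with the clades supported by the remaining characters; treating it as convergent (homoplasy) costs fewer steps than any alternative tree.
Only Gamma and Zeta show the derived state '+' for webbed digits, supporting them as a clade.
Only Beta, Gamma, and Zeta show the derived state '+' for fruit dehiscent, supporting them as a clade.
Most parsimonious ingroup topology: ((Beta,(Zeta,Gamma)),Epsilon).
Changes per character on this tree: setae branched: 2; webbed digits: 1; fruit dehiscent: 1.
Total = 4.

4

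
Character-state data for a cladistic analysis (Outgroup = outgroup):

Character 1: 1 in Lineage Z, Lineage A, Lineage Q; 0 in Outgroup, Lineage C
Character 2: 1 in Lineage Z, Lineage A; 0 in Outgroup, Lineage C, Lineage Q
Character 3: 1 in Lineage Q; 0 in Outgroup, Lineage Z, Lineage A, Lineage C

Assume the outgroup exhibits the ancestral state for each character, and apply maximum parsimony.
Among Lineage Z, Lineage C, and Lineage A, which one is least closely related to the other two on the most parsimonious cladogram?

The outgroup has state '0' for every character, so '1' is the derived state throughout.
Character 1: derived state '1' in Lineage A, Lineage Q, and Lineage Z only — synapomorphy for {Lineage A, Lineage Q, Lineage Z}.
Only Lineage A and Lineage Z show the derived state '1' for Character 2, supporting them as a clade.
Character 3: derived state '1' in Lineage Q only — an autapomorphy, so it tells us nothing about relationships among taxa.
Most parsimonious ingroup topology: (((Lineage Z,Lineage A),Lineage Q),Lineage C).
Lineage A and Lineage Z share a more recent common ancestor with each other than either does with Lineage C, so Lineage C is the least closely related of the three.

Lineage C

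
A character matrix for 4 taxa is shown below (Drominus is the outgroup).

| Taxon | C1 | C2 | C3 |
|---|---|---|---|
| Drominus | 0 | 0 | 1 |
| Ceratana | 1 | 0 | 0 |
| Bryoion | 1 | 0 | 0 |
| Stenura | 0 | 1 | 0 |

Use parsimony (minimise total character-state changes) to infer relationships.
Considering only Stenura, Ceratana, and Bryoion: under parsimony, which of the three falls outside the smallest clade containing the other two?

Stenura

Character polarity is set by the outgroup: the derived state is whichever differs from the outgroup's state, so for C3 the derived state is '0', and for the remaining characters it is '1'.
Only Bryoion and Ceratana show the derived state '1' for C1, supporting them as a clade.
C2: derived state '1' in Stenura only — an autapomorphy, so it tells us nothing about relationships among taxa.
All ingroup taxa share the derived state '0' for C3; it defines the ingroup but does not resolve relationships within it.
Most parsimonious ingroup topology: ((Ceratana,Bryoion),Stenura).
Bryoion and Ceratana share a more recent common ancestor with each other than either does with Stenura, so Stenura is the least closely related of the three.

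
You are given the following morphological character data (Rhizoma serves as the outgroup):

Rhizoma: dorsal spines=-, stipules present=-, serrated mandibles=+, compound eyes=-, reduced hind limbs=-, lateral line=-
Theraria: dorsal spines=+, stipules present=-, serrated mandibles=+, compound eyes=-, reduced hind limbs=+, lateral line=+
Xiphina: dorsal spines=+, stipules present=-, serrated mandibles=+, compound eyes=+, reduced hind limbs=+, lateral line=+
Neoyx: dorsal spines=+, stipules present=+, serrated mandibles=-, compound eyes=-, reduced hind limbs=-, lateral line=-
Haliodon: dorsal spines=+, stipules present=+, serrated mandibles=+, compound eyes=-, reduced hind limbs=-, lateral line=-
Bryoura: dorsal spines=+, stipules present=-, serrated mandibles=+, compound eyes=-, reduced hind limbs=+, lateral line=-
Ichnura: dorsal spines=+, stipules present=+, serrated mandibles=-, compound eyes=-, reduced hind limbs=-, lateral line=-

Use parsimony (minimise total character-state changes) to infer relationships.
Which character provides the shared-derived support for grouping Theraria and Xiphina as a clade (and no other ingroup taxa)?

lateral line

Character polarity is set by the outgroup: the derived state is whichever differs from the outgroup's state, so for serrated mandibles the derived state is '-', and for the remaining characters it is '+'.
dorsal spines (derived state '+') is shared by all ingroup taxa — unites the whole ingroup.
stipules present (derived state '+') is shared by Haliodon, Ichnura, and Neoyx — a synapomorphy uniting that clade.
Only Ichnura and Neoyx show the derived state '-' for serrated mandibles, supporting them as a clade.
compound eyes (derived state '+') is unique to Xiphina (autapomorphy; uninformative for grouping).
reduced hind limbs: derived state '+' in Bryoura, Theraria, and Xiphina only — synapomorphy for {Bryoura, Theraria, Xiphina}.
lateral line (derived state '+') is shared by Theraria and Xiphina — a synapomorphy uniting that clade.
Most parsimonious ingroup topology: (((Theraria,Xiphina),Bryoura),((Neoyx,Ichnura),Haliodon)).
The clade {Theraria, Xiphina} is supported by lateral line: its derived state '+' occurs in exactly those taxa and in no other taxon (including the outgroup).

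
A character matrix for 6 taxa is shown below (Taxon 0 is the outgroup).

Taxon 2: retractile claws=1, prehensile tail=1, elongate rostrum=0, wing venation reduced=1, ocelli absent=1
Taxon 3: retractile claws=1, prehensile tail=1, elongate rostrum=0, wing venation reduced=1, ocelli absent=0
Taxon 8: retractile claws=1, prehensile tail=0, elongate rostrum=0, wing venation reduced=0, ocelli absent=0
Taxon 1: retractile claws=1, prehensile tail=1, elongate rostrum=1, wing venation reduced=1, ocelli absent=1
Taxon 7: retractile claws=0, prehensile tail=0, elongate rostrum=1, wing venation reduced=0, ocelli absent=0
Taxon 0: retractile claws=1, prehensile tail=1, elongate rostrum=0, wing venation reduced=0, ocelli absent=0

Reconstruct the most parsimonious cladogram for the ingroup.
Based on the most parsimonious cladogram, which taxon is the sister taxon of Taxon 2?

Taxon 1

Character polarity is set by the outgroup: the derived state is whichever differs from the outgroup's state, so for retractile claws, prehensile tail the derived state is '0', and for the remaining characters it is '1'.
retractile claws: derived state '0' in Taxon 7 only — an autapomorphy, so it tells us nothing about relationships among taxa.
prehensile tail (derived state '0') is shared by Taxon 7 and Taxon 8 — a synapomorphy uniting that clade.
elongate rostrum groups Taxon 1 and Taxon 7, which is incompatible with the clades supported by the remaining characters; treating it as convergent (homoplasy) costs fewer steps than any alternative tree.
wing venation reduced (derived state '1') is shared by Taxon 1, Taxon 2, and Taxon 3 — a synapomorphy uniting that clade.
ocelli absent (derived state '1') is shared by Taxon 1 and Taxon 2 — a synapomorphy uniting that clade.
Most parsimonious ingroup topology: (((Taxon 1,Taxon 2),Taxon 3),(Taxon 7,Taxon 8)).
Taxon 2 and Taxon 1 form a cherry on this tree, so they are sister taxa.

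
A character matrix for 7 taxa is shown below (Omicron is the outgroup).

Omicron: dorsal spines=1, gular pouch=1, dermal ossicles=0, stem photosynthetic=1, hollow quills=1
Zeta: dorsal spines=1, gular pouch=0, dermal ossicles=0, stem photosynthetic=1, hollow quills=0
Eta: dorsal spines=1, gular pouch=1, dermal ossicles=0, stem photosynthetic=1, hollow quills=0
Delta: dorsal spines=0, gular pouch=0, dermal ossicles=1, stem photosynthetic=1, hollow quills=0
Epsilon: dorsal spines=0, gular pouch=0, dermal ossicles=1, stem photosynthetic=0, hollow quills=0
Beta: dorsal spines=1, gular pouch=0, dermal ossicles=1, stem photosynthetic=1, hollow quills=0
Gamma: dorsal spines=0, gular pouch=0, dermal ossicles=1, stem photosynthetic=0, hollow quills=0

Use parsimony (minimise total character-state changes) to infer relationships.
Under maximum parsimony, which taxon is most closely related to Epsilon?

Character polarity is set by the outgroup: the derived state is whichever differs from the outgroup's state, so for dorsal spines, gular pouch, stem photosynthetic, hollow quills the derived state is '0', and for the remaining characters it is '1'.
dorsal spines: derived state '0' in Delta, Epsilon, and Gamma only — synapomorphy for {Delta, Epsilon, Gamma}.
gular pouch: derived state '0' in Beta, Delta, Epsilon, Gamma, and Zeta only — synapomorphy for {Beta, Delta, Epsilon, Gamma, Zeta}.
Only Beta, Delta, Epsilon, and Gamma show the derived state '1' for dermal ossicles, supporting them as a clade.
stem photosynthetic: derived state '0' in Epsilon and Gamma only — synapomorphy for {Epsilon, Gamma}.
All ingroup taxa share the derived state '0' for hollow quills; it defines the ingroup but does not resolve relationships within it.
Most parsimonious ingroup topology: ((Zeta,((Delta,(Epsilon,Gamma)),Beta)),Eta).
Epsilon and Gamma form a cherry on this tree, so they are sister taxa.

Gamma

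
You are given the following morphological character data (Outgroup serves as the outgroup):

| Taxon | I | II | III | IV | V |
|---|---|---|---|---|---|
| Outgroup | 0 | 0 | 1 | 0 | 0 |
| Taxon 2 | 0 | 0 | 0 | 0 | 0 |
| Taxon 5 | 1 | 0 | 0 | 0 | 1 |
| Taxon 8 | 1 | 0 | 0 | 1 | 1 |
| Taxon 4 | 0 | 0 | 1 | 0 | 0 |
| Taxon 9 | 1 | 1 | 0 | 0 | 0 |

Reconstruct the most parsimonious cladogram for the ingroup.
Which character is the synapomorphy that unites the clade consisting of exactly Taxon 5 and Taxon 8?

Character polarity is set by the outgroup: the derived state is whichever differs from the outgroup's state, so for III the derived state is '0', and for the remaining characters it is '1'.
Only Taxon 5, Taxon 8, and Taxon 9 show the derived state '1' for I, supporting them as a clade.
II (derived state '1') is unique to Taxon 9 (autapomorphy; uninformative for grouping).
III (derived state '0') is shared by Taxon 2, Taxon 5, Taxon 8, and Taxon 9 — a synapomorphy uniting that clade.
IV (derived state '1') is unique to Taxon 8 (autapomorphy; uninformative for grouping).
Only Taxon 5 and Taxon 8 show the derived state '1' for V, supporting them as a clade.
Most parsimonious ingroup topology: ((Taxon 2,((Taxon 5,Taxon 8),Taxon 9)),Taxon 4).
The clade {Taxon 5, Taxon 8} is supported by V: its derived state '1' occurs in exactly those taxa and in no other taxon (including the outgroup).

V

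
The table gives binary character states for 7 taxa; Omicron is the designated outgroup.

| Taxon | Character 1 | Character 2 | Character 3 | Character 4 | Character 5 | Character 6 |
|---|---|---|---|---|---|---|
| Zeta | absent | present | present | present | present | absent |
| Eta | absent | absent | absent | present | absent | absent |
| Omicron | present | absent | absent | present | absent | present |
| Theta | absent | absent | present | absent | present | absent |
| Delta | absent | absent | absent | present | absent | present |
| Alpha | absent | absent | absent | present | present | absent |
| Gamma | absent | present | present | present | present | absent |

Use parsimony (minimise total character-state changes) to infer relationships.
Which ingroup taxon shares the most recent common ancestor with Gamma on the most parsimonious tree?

Character polarity is set by the outgroup: the derived state is whichever differs from the outgroup's state, so for Character 1, Character 4, Character 6 the derived state is 'absent', and for the remaining characters it is 'present'.
All ingroup taxa share the derived state 'absent' for Character 1; it defines the ingroup but does not resolve relationships within it.
Only Gamma and Zeta show the derived state 'present' for Character 2, supporting them as a clade.
Character 3: derived state 'present' in Gamma, Theta, and Zeta only — synapomorphy for {Gamma, Theta, Zeta}.
Character 4 (derived state 'absent') is unique to Theta (autapomorphy; uninformative for grouping).
Character 5 (derived state 'present') is shared by Alpha, Gamma, Theta, and Zeta — a synapomorphy uniting that clade.
Character 6: derived state 'absent' in Alpha, Eta, Gamma, Theta, and Zeta only — synapomorphy for {Alpha, Eta, Gamma, Theta, Zeta}.
Most parsimonious ingroup topology: (Delta,((((Zeta,Gamma),Theta),Alpha),Eta)).
Gamma and Zeta form a cherry on this tree, so they are sister taxa.

Zeta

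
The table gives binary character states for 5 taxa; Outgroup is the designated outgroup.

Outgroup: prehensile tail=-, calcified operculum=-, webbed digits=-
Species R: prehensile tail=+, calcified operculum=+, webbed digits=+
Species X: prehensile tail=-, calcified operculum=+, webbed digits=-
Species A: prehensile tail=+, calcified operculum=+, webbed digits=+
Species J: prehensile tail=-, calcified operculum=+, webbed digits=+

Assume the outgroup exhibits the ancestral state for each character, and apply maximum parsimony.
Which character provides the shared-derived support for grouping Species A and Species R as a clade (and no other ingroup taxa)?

prehensile tail

The outgroup has state '-' for every character, so '+' is the derived state throughout.
Only Species A and Species R show the derived state '+' for prehensile tail, supporting them as a clade.
calcified operculum (derived state '+') is shared by all ingroup taxa — unites the whole ingroup.
webbed digits (derived state '+') is shared by Species A, Species J, and Species R — a synapomorphy uniting that clade.
Most parsimonious ingroup topology: (((Species R,Species A),Species J),Species X).
The clade {Species A, Species R} is supported by prehensile tail: its derived state '+' occurs in exactly those taxa and in no other taxon (including the outgroup).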